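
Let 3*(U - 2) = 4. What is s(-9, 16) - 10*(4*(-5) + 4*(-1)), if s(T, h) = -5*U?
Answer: 670/3 ≈ 223.33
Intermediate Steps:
U = 10/3 (U = 2 + (⅓)*4 = 2 + 4/3 = 10/3 ≈ 3.3333)
s(T, h) = -50/3 (s(T, h) = -5*10/3 = -50/3)
s(-9, 16) - 10*(4*(-5) + 4*(-1)) = -50/3 - 10*(4*(-5) + 4*(-1)) = -50/3 - 10*(-20 - 4) = -50/3 - 10*(-24) = -50/3 + 240 = 670/3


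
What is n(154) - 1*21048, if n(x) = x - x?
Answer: -21048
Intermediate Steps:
n(x) = 0
n(154) - 1*21048 = 0 - 1*21048 = 0 - 21048 = -21048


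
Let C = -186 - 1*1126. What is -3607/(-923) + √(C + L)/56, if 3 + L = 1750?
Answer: 3607/923 + √435/56 ≈ 4.2803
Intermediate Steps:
L = 1747 (L = -3 + 1750 = 1747)
C = -1312 (C = -186 - 1126 = -1312)
-3607/(-923) + √(C + L)/56 = -3607/(-923) + √(-1312 + 1747)/56 = -3607*(-1/923) + √435*(1/56) = 3607/923 + √435/56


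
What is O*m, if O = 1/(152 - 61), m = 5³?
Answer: 125/91 ≈ 1.3736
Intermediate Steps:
m = 125
O = 1/91 ≈ 0.010989
O*m = (1/91)*125 = 125/91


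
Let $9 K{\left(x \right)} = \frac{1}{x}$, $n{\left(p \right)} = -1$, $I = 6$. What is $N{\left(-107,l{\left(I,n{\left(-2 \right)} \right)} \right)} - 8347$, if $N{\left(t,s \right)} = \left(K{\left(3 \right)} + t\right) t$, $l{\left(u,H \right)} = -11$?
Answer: $\frac{83647}{27} \approx 3098.0$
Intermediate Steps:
$K{\left(x \right)} = \frac{1}{9 x}$
$N{\left(t,s \right)} = t \left(\frac{1}{27} + t\right)$ ($N{\left(t,s \right)} = \left(\frac{1}{9 \cdot 3} + t\right) t = \left(\frac{1}{9} \cdot \frac{1}{3} + t\right) t = \left(\frac{1}{27} + t\right) t = t \left(\frac{1}{27} + t\right)$)
$N{\left(-107,l{\left(I,n{\left(-2 \right)} \right)} \right)} - 8347 = - 107 \left(\frac{1}{27} - 107\right) - 8347 = \left(-107\right) \left(- \frac{2888}{27}\right) - 8347 = \frac{309016}{27} - 8347 = \frac{83647}{27}$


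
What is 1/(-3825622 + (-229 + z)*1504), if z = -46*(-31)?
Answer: -1/2025334 ≈ -4.9375e-7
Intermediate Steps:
z = 1426
1/(-3825622 + (-229 + z)*1504) = 1/(-3825622 + (-229 + 1426)*1504) = 1/(-3825622 + 1197*1504) = 1/(-3825622 + 1800288) = 1/(-2025334) = -1/2025334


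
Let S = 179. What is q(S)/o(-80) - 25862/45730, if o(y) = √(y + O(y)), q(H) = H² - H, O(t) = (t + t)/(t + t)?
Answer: -12931/22865 - 31862*I*√79/79 ≈ -0.56554 - 3584.8*I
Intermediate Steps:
O(t) = 1 (O(t) = (2*t)/((2*t)) = (2*t)*(1/(2*t)) = 1)
o(y) = √(1 + y) (o(y) = √(y + 1) = √(1 + y))
q(S)/o(-80) - 25862/45730 = (179*(-1 + 179))/(√(1 - 80)) - 25862/45730 = (179*178)/(√(-79)) - 25862*1/45730 = 31862/((I*√79)) - 12931/22865 = 31862*(-I*√79/79) - 12931/22865 = -31862*I*√79/79 - 12931/22865 = -12931/22865 - 31862*I*√79/79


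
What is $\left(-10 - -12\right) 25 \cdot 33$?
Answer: $1650$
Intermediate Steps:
$\left(-10 - -12\right) 25 \cdot 33 = \left(-10 + 12\right) 25 \cdot 33 = 2 \cdot 25 \cdot 33 = 50 \cdot 33 = 1650$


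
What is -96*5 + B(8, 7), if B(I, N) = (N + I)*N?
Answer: -375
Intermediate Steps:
B(I, N) = N*(I + N) (B(I, N) = (I + N)*N = N*(I + N))
-96*5 + B(8, 7) = -96*5 + 7*(8 + 7) = -480 + 7*15 = -480 + 105 = -375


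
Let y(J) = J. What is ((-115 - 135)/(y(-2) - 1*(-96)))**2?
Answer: 15625/2209 ≈ 7.0733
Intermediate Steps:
((-115 - 135)/(y(-2) - 1*(-96)))**2 = ((-115 - 135)/(-2 - 1*(-96)))**2 = (-250/(-2 + 96))**2 = (-250/94)**2 = (-250*1/94)**2 = (-125/47)**2 = 15625/2209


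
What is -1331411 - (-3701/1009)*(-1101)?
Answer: -1347468500/1009 ≈ -1.3355e+6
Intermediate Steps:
-1331411 - (-3701/1009)*(-1101) = -1331411 - (-3701*1/1009)*(-1101) = -1331411 - (-3701)*(-1101)/1009 = -1331411 - 1*4074801/1009 = -1331411 - 4074801/1009 = -1347468500/1009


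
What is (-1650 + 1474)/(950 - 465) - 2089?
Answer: -1013341/485 ≈ -2089.4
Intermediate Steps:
(-1650 + 1474)/(950 - 465) - 2089 = -176/485 - 2089 = -1013341/485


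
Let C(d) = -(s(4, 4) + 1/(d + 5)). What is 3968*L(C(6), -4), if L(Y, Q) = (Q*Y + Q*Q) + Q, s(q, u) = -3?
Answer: 15872/11 ≈ 1442.9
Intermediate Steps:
C(d) = 3 - 1/(5 + d) (C(d) = -(-3 + 1/(d + 5)) = -(-3 + 1/(5 + d)) = 3 - 1/(5 + d))
L(Y, Q) = Q + Q² + Q*Y (L(Y, Q) = (Q*Y + Q²) + Q = (Q² + Q*Y) + Q = Q + Q² + Q*Y)
3968*L(C(6), -4) = 3968*(-4*(1 - 4 + (14 + 3*6)/(5 + 6))) = 3968*(-4*(1 - 4 + (14 + 18)/11)) = 3968*(-4*(1 - 4 + (1/11)*32)) = 3968*(-4*(1 - 4 + 32/11)) = 3968*(-4*(-1/11)) = 3968*(4/11) = 15872/11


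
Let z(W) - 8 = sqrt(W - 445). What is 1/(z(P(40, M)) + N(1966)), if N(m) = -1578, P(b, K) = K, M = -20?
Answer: -314/493073 - I*sqrt(465)/2465365 ≈ -0.00063682 - 8.7467e-6*I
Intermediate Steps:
z(W) = 8 + sqrt(-445 + W) (z(W) = 8 + sqrt(W - 445) = 8 + sqrt(-445 + W))
1/(z(P(40, M)) + N(1966)) = 1/((8 + sqrt(-445 - 20)) - 1578) = 1/((8 + sqrt(-465)) - 1578) = 1/((8 + I*sqrt(465)) - 1578) = 1/(-1570 + I*sqrt(465))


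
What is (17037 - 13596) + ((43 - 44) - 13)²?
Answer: 3637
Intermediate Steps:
(17037 - 13596) + ((43 - 44) - 13)² = 3441 + (-1 - 13)² = 3441 + (-14)² = 3441 + 196 = 3637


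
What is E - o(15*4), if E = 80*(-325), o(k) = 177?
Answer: -26177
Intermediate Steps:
E = -26000
E - o(15*4) = -26000 - 1*177 = -26000 - 177 = -26177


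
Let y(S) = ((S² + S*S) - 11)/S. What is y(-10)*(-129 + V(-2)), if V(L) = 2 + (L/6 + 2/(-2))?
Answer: 4851/2 ≈ 2425.5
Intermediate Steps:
V(L) = 1 + L/6 (V(L) = 2 + (L*(⅙) + 2*(-½)) = 2 + (L/6 - 1) = 2 + (-1 + L/6) = 1 + L/6)
y(S) = (-11 + 2*S²)/S (y(S) = ((S² + S²) - 11)/S = (2*S² - 11)/S = (-11 + 2*S²)/S)
y(-10)*(-129 + V(-2)) = (-11/(-10) + 2*(-10))*(-129 + (1 + (⅙)*(-2))) = (-11*(-⅒) - 20)*(-129 + (1 - ⅓)) = (11/10 - 20)*(-129 + ⅔) = -189/10*(-385/3) = 4851/2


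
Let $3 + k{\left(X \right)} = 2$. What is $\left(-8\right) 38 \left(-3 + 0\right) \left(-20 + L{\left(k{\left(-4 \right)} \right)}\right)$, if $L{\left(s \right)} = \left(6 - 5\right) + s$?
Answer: $-18240$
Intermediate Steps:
$k{\left(X \right)} = -1$ ($k{\left(X \right)} = -3 + 2 = -1$)
$L{\left(s \right)} = 1 + s$
$\left(-8\right) 38 \left(-3 + 0\right) \left(-20 + L{\left(k{\left(-4 \right)} \right)}\right) = \left(-8\right) 38 \left(-3 + 0\right) \left(-20 + \left(1 - 1\right)\right) = - 304 \left(- 3 \left(-20 + 0\right)\right) = - 304 \left(\left(-3\right) \left(-20\right)\right) = \left(-304\right) 60 = -18240$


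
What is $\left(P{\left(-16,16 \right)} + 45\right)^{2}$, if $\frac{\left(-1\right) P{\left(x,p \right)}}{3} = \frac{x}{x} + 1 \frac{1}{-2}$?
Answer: $\frac{7569}{4} \approx 1892.3$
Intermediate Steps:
$P{\left(x,p \right)} = - \frac{3}{2}$ ($P{\left(x,p \right)} = - 3 \left(\frac{x}{x} + 1 \frac{1}{-2}\right) = - 3 \left(1 + 1 \left(- \frac{1}{2}\right)\right) = - 3 \left(1 - \frac{1}{2}\right) = \left(-3\right) \frac{1}{2} = - \frac{3}{2}$)
$\left(P{\left(-16,16 \right)} + 45\right)^{2} = \left(- \frac{3}{2} + 45\right)^{2} = \left(\frac{87}{2}\right)^{2} = \frac{7569}{4}$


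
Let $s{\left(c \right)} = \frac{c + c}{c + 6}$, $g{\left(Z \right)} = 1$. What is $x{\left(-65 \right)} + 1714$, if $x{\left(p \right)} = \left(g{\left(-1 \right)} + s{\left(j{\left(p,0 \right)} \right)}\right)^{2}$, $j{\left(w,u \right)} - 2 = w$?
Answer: $\frac{622475}{361} \approx 1724.3$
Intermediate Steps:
$j{\left(w,u \right)} = 2 + w$
$s{\left(c \right)} = \frac{2 c}{6 + c}$
$x{\left(p \right)} = \left(1 + \frac{2 \left(2 + p\right)}{8 + p}\right)^{2}$ ($x{\left(p \right)} = \left(1 + \frac{2 \left(2 + p\right)}{6 + \left(2 + p\right)}\right)^{2} = \left(1 + \frac{2 \left(2 + p\right)}{8 + p}\right)^{2}$)
$x{\left(-65 \right)} + 1714 = \frac{9 \left(4 - 65\right)^{2}}{\left(8 - 65\right)^{2}} + 1714 = \frac{9 \left(-61\right)^{2}}{3249} + 1714 = 9 \cdot 3721 \cdot \frac{1}{3249} + 1714 = \frac{3721}{361} + 1714 = \frac{622475}{361}$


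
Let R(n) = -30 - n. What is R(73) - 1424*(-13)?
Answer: 18409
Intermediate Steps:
R(73) - 1424*(-13) = (-30 - 1*73) - 1424*(-13) = (-30 - 73) + 18512 = -103 + 18512 = 18409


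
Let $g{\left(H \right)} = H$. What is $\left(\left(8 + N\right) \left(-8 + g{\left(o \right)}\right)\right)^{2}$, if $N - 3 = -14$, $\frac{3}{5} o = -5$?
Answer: $2401$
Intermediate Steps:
$o = - \frac{25}{3}$ ($o = \frac{5}{3} \left(-5\right) = - \frac{25}{3} \approx -8.3333$)
$N = -11$ ($N = 3 - 14 = -11$)
$\left(\left(8 + N\right) \left(-8 + g{\left(o \right)}\right)\right)^{2} = \left(\left(8 - 11\right) \left(-8 - \frac{25}{3}\right)\right)^{2} = \left(\left(-3\right) \left(- \frac{49}{3}\right)\right)^{2} = 49^{2} = 2401$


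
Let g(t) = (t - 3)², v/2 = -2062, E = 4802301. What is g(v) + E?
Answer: 21834430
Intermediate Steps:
v = -4124 (v = 2*(-2062) = -4124)
g(t) = (-3 + t)²
g(v) + E = (-3 - 4124)² + 4802301 = (-4127)² + 4802301 = 17032129 + 4802301 = 21834430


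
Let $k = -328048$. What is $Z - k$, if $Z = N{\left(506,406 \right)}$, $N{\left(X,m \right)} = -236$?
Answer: $327812$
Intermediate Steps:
$Z = -236$
$Z - k = -236 - -328048 = -236 + 328048 = 327812$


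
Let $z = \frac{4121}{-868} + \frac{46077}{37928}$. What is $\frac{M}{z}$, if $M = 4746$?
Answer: $- \frac{39061364496}{29076613} \approx -1343.4$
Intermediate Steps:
$z = - \frac{29076613}{8230376}$ ($z = 4121 \left(- \frac{1}{868}\right) + 46077 \cdot \frac{1}{37928} = - \frac{4121}{868} + \frac{46077}{37928} = - \frac{29076613}{8230376} \approx -3.5328$)
$\frac{M}{z} = \frac{4746}{- \frac{29076613}{8230376}} = 4746 \left(- \frac{8230376}{29076613}\right) = - \frac{39061364496}{29076613}$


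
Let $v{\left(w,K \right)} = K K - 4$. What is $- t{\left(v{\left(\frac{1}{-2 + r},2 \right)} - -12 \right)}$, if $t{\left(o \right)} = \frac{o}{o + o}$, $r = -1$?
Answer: $- \frac{1}{2} \approx -0.5$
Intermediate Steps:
$v{\left(w,K \right)} = -4 + K^{2}$ ($v{\left(w,K \right)} = K^{2} - 4 = -4 + K^{2}$)
$t{\left(o \right)} = \frac{1}{2}$ ($t{\left(o \right)} = \frac{o}{2 o} = \frac{1}{2 o} o = \frac{1}{2}$)
$- t{\left(v{\left(\frac{1}{-2 + r},2 \right)} - -12 \right)} = \left(-1\right) \frac{1}{2} = - \frac{1}{2}$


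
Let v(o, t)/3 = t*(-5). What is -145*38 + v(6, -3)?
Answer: -5465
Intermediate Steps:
v(o, t) = -15*t (v(o, t) = 3*(t*(-5)) = 3*(-5*t) = -15*t)
-145*38 + v(6, -3) = -145*38 - 15*(-3) = -5510 + 45 = -5465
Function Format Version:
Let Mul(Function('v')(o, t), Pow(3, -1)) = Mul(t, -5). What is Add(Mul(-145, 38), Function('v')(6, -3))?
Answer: -5465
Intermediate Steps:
Function('v')(o, t) = Mul(-15, t) (Function('v')(o, t) = Mul(3, Mul(t, -5)) = Mul(3, Mul(-5, t)) = Mul(-15, t))
Add(Mul(-145, 38), Function('v')(6, -3)) = Add(Mul(-145, 38), Mul(-15, -3)) = Add(-5510, 45) = -5465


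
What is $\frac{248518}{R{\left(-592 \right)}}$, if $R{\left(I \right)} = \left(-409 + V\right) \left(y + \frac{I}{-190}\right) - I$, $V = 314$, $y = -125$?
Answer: $\frac{248518}{12171} \approx 20.419$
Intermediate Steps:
$R{\left(I \right)} = 11875 - \frac{I}{2}$ ($R{\left(I \right)} = \left(-409 + 314\right) \left(-125 + \frac{I}{-190}\right) - I = - 95 \left(-125 + I \left(- \frac{1}{190}\right)\right) - I = - 95 \left(-125 - \frac{I}{190}\right) - I = \left(11875 + \frac{I}{2}\right) - I = 11875 - \frac{I}{2}$)
$\frac{248518}{R{\left(-592 \right)}} = \frac{248518}{11875 - -296} = \frac{248518}{11875 + 296} = \frac{248518}{12171}$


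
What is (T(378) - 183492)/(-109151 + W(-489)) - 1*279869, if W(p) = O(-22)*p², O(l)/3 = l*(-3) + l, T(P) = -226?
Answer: -8803229482167/31454821 ≈ -2.7987e+5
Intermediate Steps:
O(l) = -6*l (O(l) = 3*(l*(-3) + l) = 3*(-3*l + l) = 3*(-2*l) = -6*l)
W(p) = 132*p² (W(p) = (-6*(-22))*p² = 132*p²)
(T(378) - 183492)/(-109151 + W(-489)) - 1*279869 = (-226 - 183492)/(-109151 + 132*(-489)²) - 1*279869 = -183718/(-109151 + 132*239121) - 279869 = -183718/(-109151 + 31563972) - 279869 = -183718/31454821 - 279869 = -8803229482167/31454821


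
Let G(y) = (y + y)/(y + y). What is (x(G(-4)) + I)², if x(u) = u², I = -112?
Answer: 12321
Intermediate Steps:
G(y) = 1 (G(y) = (2*y)/((2*y)) = (2*y)*(1/(2*y)) = 1)
(x(G(-4)) + I)² = (1² - 112)² = (1 - 112)² = (-111)² = 12321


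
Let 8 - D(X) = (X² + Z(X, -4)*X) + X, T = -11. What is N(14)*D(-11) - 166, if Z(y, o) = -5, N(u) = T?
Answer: 1561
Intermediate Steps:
N(u) = -11
D(X) = 8 - X² + 4*X (D(X) = 8 - ((X² - 5*X) + X) = 8 - (X² - 4*X) = 8 + (-X² + 4*X) = 8 - X² + 4*X)
N(14)*D(-11) - 166 = -11*(8 - 1*(-11)² + 4*(-11)) - 166 = -11*(8 - 1*121 - 44) - 166 = -11*(8 - 121 - 44) - 166 = -11*(-157) - 166 = 1727 - 166 = 1561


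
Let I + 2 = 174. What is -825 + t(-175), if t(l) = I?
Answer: -653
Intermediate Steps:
I = 172 (I = -2 + 174 = 172)
t(l) = 172
-825 + t(-175) = -825 + 172 = -653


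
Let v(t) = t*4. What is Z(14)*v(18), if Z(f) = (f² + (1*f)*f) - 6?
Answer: 27792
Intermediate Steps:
v(t) = 4*t
Z(f) = -6 + 2*f² (Z(f) = (f² + f*f) - 6 = (f² + f²) - 6 = 2*f² - 6 = -6 + 2*f²)
Z(14)*v(18) = (-6 + 2*14²)*(4*18) = (-6 + 2*196)*72 = (-6 + 392)*72 = 386*72 = 27792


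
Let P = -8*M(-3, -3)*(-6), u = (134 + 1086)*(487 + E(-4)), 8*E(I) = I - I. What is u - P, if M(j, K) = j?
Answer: 594284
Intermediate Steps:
E(I) = 0 (E(I) = (I - I)/8 = (⅛)*0 = 0)
u = 594140 (u = (134 + 1086)*(487 + 0) = 1220*487 = 594140)
P = -144 (P = -8*(-3)*(-6) = 24*(-6) = -144)
u - P = 594140 - 1*(-144) = 594140 + 144 = 594284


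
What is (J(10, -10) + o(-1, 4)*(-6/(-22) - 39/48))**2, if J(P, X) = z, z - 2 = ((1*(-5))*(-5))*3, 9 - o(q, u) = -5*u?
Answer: 116575209/30976 ≈ 3763.4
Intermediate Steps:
o(q, u) = 9 + 5*u (o(q, u) = 9 - (-5)*u = 9 + 5*u)
z = 77 (z = 2 + ((1*(-5))*(-5))*3 = 2 - 5*(-5)*3 = 2 + 25*3 = 2 + 75 = 77)
J(P, X) = 77
(J(10, -10) + o(-1, 4)*(-6/(-22) - 39/48))**2 = (77 + (9 + 5*4)*(-6/(-22) - 39/48))**2 = (77 + (9 + 20)*(-6*(-1/22) - 39*1/48))**2 = (77 + 29*(3/11 - 13/16))**2 = (77 + 29*(-95/176))**2 = (77 - 2755/176)**2 = (10797/176)**2 = 116575209/30976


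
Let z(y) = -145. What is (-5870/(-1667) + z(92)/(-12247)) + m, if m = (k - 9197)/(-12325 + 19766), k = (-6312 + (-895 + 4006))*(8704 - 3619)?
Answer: -331959914182413/151913588309 ≈ -2185.2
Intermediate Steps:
k = -16277085 (k = (-6312 + 3111)*5085 = -3201*5085 = -16277085)
m = -16286282/7441 (m = (-16277085 - 9197)/(-12325 + 19766) = -16286282/7441 ≈ -2188.7)
(-5870/(-1667) + z(92)/(-12247)) + m = (-5870/(-1667) - 145/(-12247)) - 16286282/7441 = (-5870*(-1/1667) - 145*(-1/12247)) - 16286282/7441 = (5870/1667 + 145/12247) - 16286282/7441 = 72131605/20415749 - 16286282/7441 = -331959914182413/151913588309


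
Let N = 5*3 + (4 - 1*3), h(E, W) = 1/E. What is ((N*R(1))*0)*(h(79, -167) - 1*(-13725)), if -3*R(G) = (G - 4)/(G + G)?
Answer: 0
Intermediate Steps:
R(G) = -(-4 + G)/(6*G) (R(G) = -(G - 4)/(3*(G + G)) = -(-4 + G)/(3*(2*G)) = -(-4 + G)*1/(2*G)/3 = -(-4 + G)/(6*G))
N = 16 (N = 15 + (4 - 3) = 15 + 1 = 16)
((N*R(1))*0)*(h(79, -167) - 1*(-13725)) = ((16*((⅙)*(4 - 1*1)/1))*0)*(1/79 - 1*(-13725)) = ((16*((⅙)*1*(4 - 1)))*0)*(1/79 + 13725) = ((16*((⅙)*1*3))*0)*(1084276/79) = ((16*(½))*0)*(1084276/79) = (8*0)*(1084276/79) = 0*(1084276/79) = 0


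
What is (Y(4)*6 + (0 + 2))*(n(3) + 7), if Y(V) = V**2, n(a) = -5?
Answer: 196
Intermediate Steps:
(Y(4)*6 + (0 + 2))*(n(3) + 7) = (4**2*6 + (0 + 2))*(-5 + 7) = (16*6 + 2)*2 = (96 + 2)*2 = 98*2 = 196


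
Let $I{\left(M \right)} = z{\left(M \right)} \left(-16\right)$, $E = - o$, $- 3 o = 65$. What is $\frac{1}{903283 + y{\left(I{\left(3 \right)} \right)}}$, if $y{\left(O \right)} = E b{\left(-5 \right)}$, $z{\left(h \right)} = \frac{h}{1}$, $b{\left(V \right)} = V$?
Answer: $\frac{3}{2709524} \approx 1.1072 \cdot 10^{-6}$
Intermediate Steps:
$o = - \frac{65}{3}$ ($o = \left(- \frac{1}{3}\right) 65 = - \frac{65}{3} \approx -21.667$)
$E = \frac{65}{3}$ ($E = \left(-1\right) \left(- \frac{65}{3}\right) = \frac{65}{3} \approx 21.667$)
$z{\left(h \right)} = h$ ($z{\left(h \right)} = h 1 = h$)
$I{\left(M \right)} = - 16 M$ ($I{\left(M \right)} = M \left(-16\right) = - 16 M$)
$y{\left(O \right)} = - \frac{325}{3}$ ($y{\left(O \right)} = \frac{65}{3} \left(-5\right) = - \frac{325}{3}$)
$\frac{1}{903283 + y{\left(I{\left(3 \right)} \right)}} = \frac{1}{903283 - \frac{325}{3}} = \frac{1}{\frac{2709524}{3}} = \frac{3}{2709524}$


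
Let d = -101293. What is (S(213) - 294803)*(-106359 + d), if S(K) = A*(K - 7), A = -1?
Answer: 61259208868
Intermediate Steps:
S(K) = 7 - K (S(K) = -(K - 7) = -(-7 + K) = 7 - K)
(S(213) - 294803)*(-106359 + d) = ((7 - 1*213) - 294803)*(-106359 - 101293) = ((7 - 213) - 294803)*(-207652) = (-206 - 294803)*(-207652) = -295009*(-207652) = 61259208868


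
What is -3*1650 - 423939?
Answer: -428889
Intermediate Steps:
-3*1650 - 423939 = -4950 - 423939 = -428889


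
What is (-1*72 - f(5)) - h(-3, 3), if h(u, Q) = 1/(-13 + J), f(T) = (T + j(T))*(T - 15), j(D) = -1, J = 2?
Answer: -351/11 ≈ -31.909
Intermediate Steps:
f(T) = (-1 + T)*(-15 + T) (f(T) = (T - 1)*(T - 15) = (-1 + T)*(-15 + T))
h(u, Q) = -1/11 (h(u, Q) = 1/(-13 + 2) = 1/(-11) = -1/11)
(-1*72 - f(5)) - h(-3, 3) = (-1*72 - (15 + 5² - 16*5)) - 1*(-1/11) = (-72 - (15 + 25 - 80)) + 1/11 = (-72 - 1*(-40)) + 1/11 = (-72 + 40) + 1/11 = -32 + 1/11 = -351/11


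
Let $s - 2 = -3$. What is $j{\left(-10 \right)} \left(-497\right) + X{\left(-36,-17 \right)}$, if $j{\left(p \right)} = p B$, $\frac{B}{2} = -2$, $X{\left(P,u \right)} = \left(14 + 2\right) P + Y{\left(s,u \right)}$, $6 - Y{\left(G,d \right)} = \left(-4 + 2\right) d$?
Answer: $-20484$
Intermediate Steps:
$s = -1$ ($s = 2 - 3 = -1$)
$Y{\left(G,d \right)} = 6 + 2 d$ ($Y{\left(G,d \right)} = 6 - \left(-4 + 2\right) d = 6 - - 2 d = 6 + 2 d$)
$X{\left(P,u \right)} = 6 + 2 u + 16 P$ ($X{\left(P,u \right)} = \left(14 + 2\right) P + \left(6 + 2 u\right) = 16 P + \left(6 + 2 u\right) = 6 + 2 u + 16 P$)
$B = -4$ ($B = 2 \left(-2\right) = -4$)
$j{\left(p \right)} = - 4 p$ ($j{\left(p \right)} = p \left(-4\right) = - 4 p$)
$j{\left(-10 \right)} \left(-497\right) + X{\left(-36,-17 \right)} = \left(-4\right) \left(-10\right) \left(-497\right) + \left(6 + 2 \left(-17\right) + 16 \left(-36\right)\right) = 40 \left(-497\right) - 604 = -19880 - 604 = -20484$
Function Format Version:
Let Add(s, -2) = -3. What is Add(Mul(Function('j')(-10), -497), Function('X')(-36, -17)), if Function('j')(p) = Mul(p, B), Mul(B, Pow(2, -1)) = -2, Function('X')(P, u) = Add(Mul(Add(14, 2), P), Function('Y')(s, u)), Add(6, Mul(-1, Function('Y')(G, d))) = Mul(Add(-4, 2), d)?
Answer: -20484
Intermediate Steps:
s = -1 (s = Add(2, -3) = -1)
Function('Y')(G, d) = Add(6, Mul(2, d)) (Function('Y')(G, d) = Add(6, Mul(-1, Mul(Add(-4, 2), d))) = Add(6, Mul(-1, Mul(-2, d))) = Add(6, Mul(2, d)))
Function('X')(P, u) = Add(6, Mul(2, u), Mul(16, P)) (Function('X')(P, u) = Add(Mul(Add(14, 2), P), Add(6, Mul(2, u))) = Add(Mul(16, P), Add(6, Mul(2, u))) = Add(6, Mul(2, u), Mul(16, P)))
B = -4 (B = Mul(2, -2) = -4)
Function('j')(p) = Mul(-4, p) (Function('j')(p) = Mul(p, -4) = Mul(-4, p))
Add(Mul(Function('j')(-10), -497), Function('X')(-36, -17)) = Add(Mul(Mul(-4, -10), -497), Add(6, Mul(2, -17), Mul(16, -36))) = Add(Mul(40, -497), Add(6, -34, -576)) = Add(-19880, -604) = -20484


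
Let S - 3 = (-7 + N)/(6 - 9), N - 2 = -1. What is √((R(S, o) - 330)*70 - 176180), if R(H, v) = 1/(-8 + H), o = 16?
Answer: I*√1793730/3 ≈ 446.43*I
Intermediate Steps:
N = 1 (N = 2 - 1 = 1)
S = 5 (S = 3 + (-7 + 1)/(6 - 9) = 3 - 6/(-3) = 3 - 6*(-⅓) = 3 + 2 = 5)
√((R(S, o) - 330)*70 - 176180) = √((1/(-8 + 5) - 330)*70 - 176180) = √((1/(-3) - 330)*70 - 176180) = √((-⅓ - 330)*70 - 176180) = √(-991/3*70 - 176180) = √(-69370/3 - 176180) = √(-597910/3) = I*√1793730/3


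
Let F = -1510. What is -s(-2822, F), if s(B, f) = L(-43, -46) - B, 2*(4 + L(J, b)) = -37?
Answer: -5599/2 ≈ -2799.5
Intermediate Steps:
L(J, b) = -45/2 (L(J, b) = -4 + (½)*(-37) = -4 - 37/2 = -45/2)
s(B, f) = -45/2 - B
-s(-2822, F) = -(-45/2 - 1*(-2822)) = -(-45/2 + 2822) = -1*5599/2 = -5599/2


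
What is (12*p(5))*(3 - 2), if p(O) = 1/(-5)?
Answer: -12/5 ≈ -2.4000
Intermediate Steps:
p(O) = -⅕
(12*p(5))*(3 - 2) = (12*(-⅕))*(3 - 2) = -12/5*1 = -12/5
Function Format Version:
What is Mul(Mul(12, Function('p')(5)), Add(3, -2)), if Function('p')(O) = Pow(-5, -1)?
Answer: Rational(-12, 5) ≈ -2.4000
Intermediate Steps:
Function('p')(O) = Rational(-1, 5)
Mul(Mul(12, Function('p')(5)), Add(3, -2)) = Mul(Mul(12, Rational(-1, 5)), Add(3, -2)) = Mul(Rational(-12, 5), 1) = Rational(-12, 5)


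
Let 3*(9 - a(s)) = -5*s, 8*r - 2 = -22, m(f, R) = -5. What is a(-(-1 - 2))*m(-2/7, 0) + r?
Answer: -145/2 ≈ -72.500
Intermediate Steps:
r = -5/2 (r = 1/4 + (1/8)*(-22) = 1/4 - 11/4 = -5/2 ≈ -2.5000)
a(s) = 9 + 5*s/3 (a(s) = 9 - (-5)*s/3 = 9 + 5*s/3)
a(-(-1 - 2))*m(-2/7, 0) + r = (9 + 5*(-(-1 - 2))/3)*(-5) - 5/2 = (9 + 5*(-1*(-3))/3)*(-5) - 5/2 = (9 + (5/3)*3)*(-5) - 5/2 = (9 + 5)*(-5) - 5/2 = 14*(-5) - 5/2 = -70 - 5/2 = -145/2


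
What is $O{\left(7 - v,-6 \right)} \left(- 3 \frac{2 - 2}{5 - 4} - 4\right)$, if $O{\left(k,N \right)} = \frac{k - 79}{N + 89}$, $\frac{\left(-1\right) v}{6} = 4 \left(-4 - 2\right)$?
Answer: $\frac{864}{83} \approx 10.41$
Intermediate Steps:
$v = 144$ ($v = - 6 \cdot 4 \left(-4 - 2\right) = - 6 \cdot 4 \left(-6\right) = \left(-6\right) \left(-24\right) = 144$)
$O{\left(k,N \right)} = \frac{-79 + k}{89 + N}$
$O{\left(7 - v,-6 \right)} \left(- 3 \frac{2 - 2}{5 - 4} - 4\right) = \frac{-79 + \left(7 - 144\right)}{89 - 6} \left(- 3 \frac{2 - 2}{5 - 4} - 4\right) = \frac{-79 + \left(7 - 144\right)}{83} \left(- 3 \cdot \frac{0}{1} - 4\right) = \frac{-79 - 137}{83} \left(- 3 \cdot 0 \cdot 1 - 4\right) = \frac{1}{83} \left(-216\right) \left(\left(-3\right) 0 - 4\right) = - \frac{216 \left(0 - 4\right)}{83} = \left(- \frac{216}{83}\right) \left(-4\right) = \frac{864}{83}$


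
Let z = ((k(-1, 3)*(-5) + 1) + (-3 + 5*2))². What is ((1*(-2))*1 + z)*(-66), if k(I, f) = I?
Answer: -11022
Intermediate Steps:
z = 169 (z = ((-1*(-5) + 1) + (-3 + 5*2))² = ((5 + 1) + (-3 + 10))² = (6 + 7)² = 13² = 169)
((1*(-2))*1 + z)*(-66) = ((1*(-2))*1 + 169)*(-66) = (-2*1 + 169)*(-66) = (-2 + 169)*(-66) = 167*(-66) = -11022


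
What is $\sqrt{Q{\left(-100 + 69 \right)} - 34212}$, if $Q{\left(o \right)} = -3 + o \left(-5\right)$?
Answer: $2 i \sqrt{8515} \approx 184.55 i$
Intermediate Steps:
$Q{\left(o \right)} = -3 - 5 o$
$\sqrt{Q{\left(-100 + 69 \right)} - 34212} = \sqrt{\left(-3 - 5 \left(-100 + 69\right)\right) - 34212} = \sqrt{\left(-3 - -155\right) - 34212} = \sqrt{\left(-3 + 155\right) - 34212} = \sqrt{152 - 34212} = \sqrt{-34060} = 2 i \sqrt{8515}$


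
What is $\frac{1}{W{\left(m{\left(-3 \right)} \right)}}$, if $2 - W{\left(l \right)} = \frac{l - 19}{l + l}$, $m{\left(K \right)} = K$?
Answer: $- \frac{3}{5} \approx -0.6$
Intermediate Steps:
$W{\left(l \right)} = 2 - \frac{-19 + l}{2 l}$ ($W{\left(l \right)} = 2 - \frac{l - 19}{l + l} = 2 - \frac{-19 + l}{2 l}$)
$\frac{1}{W{\left(m{\left(-3 \right)} \right)}} = \frac{1}{\frac{1}{2} \frac{1}{-3} \left(19 + 3 \left(-3\right)\right)} = \frac{1}{\frac{1}{2} \left(- \frac{1}{3}\right) \left(19 - 9\right)} = \frac{1}{\frac{1}{2} \left(- \frac{1}{3}\right) 10} = \frac{1}{- \frac{5}{3}} = - \frac{3}{5}$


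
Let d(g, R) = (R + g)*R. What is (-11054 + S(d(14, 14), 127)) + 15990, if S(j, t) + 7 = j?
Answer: 5321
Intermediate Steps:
d(g, R) = R*(R + g)
S(j, t) = -7 + j
(-11054 + S(d(14, 14), 127)) + 15990 = (-11054 + (-7 + 14*(14 + 14))) + 15990 = (-11054 + (-7 + 14*28)) + 15990 = (-11054 + (-7 + 392)) + 15990 = (-11054 + 385) + 15990 = -10669 + 15990 = 5321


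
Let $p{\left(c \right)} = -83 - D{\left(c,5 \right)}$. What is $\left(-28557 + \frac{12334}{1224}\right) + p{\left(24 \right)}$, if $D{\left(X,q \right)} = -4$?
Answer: $- \frac{17519065}{612} \approx -28626.0$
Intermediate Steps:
$p{\left(c \right)} = -79$ ($p{\left(c \right)} = -83 - -4 = -83 + 4 = -79$)
$\left(-28557 + \frac{12334}{1224}\right) + p{\left(24 \right)} = \left(-28557 + \frac{12334}{1224}\right) - 79 = \left(-28557 + 12334 \cdot \frac{1}{1224}\right) - 79 = \left(-28557 + \frac{6167}{612}\right) - 79 = - \frac{17470717}{612} - 79 = - \frac{17519065}{612}$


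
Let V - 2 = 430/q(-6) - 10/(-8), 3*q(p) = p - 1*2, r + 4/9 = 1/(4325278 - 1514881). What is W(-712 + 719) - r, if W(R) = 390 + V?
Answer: 1959783505/8431191 ≈ 232.44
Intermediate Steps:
r = -3747193/8431191 (r = -4/9 + 1/(4325278 - 1514881) = -4/9 + 1/2810397 = -3747193/8431191 ≈ -0.44444)
q(p) = -2/3 + p/3 (q(p) = (p - 1*2)/3 = (p - 2)/3 = (-2 + p)/3 = -2/3 + p/3)
V = -158 (V = 2 + (430/(-2/3 + (1/3)*(-6)) - 10/(-8)) = 2 + (430/(-2/3 - 2) - 10*(-1/8)) = 2 + (430/(-8/3) + 5/4) = 2 + (430*(-3/8) + 5/4) = 2 + (-645/4 + 5/4) = 2 - 160 = -158)
W(R) = 232 (W(R) = 390 - 158 = 232)
W(-712 + 719) - r = 232 - 1*(-3747193/8431191) = 232 + 3747193/8431191 = 1959783505/8431191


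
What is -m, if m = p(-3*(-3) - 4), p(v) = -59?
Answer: 59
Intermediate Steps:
m = -59
-m = -1*(-59) = 59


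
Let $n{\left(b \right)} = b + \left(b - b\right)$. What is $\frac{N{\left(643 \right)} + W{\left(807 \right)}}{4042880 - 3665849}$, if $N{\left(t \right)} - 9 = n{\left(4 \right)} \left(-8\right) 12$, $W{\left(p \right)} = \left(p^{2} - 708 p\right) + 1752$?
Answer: $\frac{27090}{125677} \approx 0.21555$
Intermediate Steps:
$n{\left(b \right)} = b$ ($n{\left(b \right)} = b + 0 = b$)
$W{\left(p \right)} = 1752 + p^{2} - 708 p$
$N{\left(t \right)} = -375$ ($N{\left(t \right)} = 9 + 4 \left(-8\right) 12 = 9 - 384 = -375$)
$\frac{N{\left(643 \right)} + W{\left(807 \right)}}{4042880 - 3665849} = \frac{-375 + \left(1752 + 807^{2} - 571356\right)}{4042880 - 3665849} = \frac{-375 + \left(1752 + 651249 - 571356\right)}{377031} = \left(-375 + 81645\right) \frac{1}{377031} = 81270 \cdot \frac{1}{377031} = \frac{27090}{125677}$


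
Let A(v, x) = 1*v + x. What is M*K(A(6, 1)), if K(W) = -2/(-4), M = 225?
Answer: 225/2 ≈ 112.50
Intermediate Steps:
A(v, x) = v + x
K(W) = ½ (K(W) = -2*(-¼) = ½)
M*K(A(6, 1)) = 225*(½) = 225/2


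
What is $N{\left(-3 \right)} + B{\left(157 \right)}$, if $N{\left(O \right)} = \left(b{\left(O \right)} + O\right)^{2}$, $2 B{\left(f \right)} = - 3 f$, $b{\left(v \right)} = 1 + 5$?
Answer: $- \frac{453}{2} \approx -226.5$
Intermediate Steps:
$b{\left(v \right)} = 6$
$B{\left(f \right)} = - \frac{3 f}{2}$ ($B{\left(f \right)} = \frac{\left(-3\right) f}{2} = - \frac{3 f}{2}$)
$N{\left(O \right)} = \left(6 + O\right)^{2}$
$N{\left(-3 \right)} + B{\left(157 \right)} = \left(6 - 3\right)^{2} - \frac{471}{2} = 3^{2} - \frac{471}{2} = 9 - \frac{471}{2} = - \frac{453}{2}$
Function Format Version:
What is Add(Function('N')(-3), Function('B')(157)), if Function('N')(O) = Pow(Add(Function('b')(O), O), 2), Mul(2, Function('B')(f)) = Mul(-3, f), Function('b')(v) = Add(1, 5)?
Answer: Rational(-453, 2) ≈ -226.50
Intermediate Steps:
Function('b')(v) = 6
Function('B')(f) = Mul(Rational(-3, 2), f) (Function('B')(f) = Mul(Rational(1, 2), Mul(-3, f)) = Mul(Rational(-3, 2), f))
Function('N')(O) = Pow(Add(6, O), 2)
Add(Function('N')(-3), Function('B')(157)) = Add(Pow(Add(6, -3), 2), Mul(Rational(-3, 2), 157)) = Add(Pow(3, 2), Rational(-471, 2)) = Add(9, Rational(-471, 2)) = Rational(-453, 2)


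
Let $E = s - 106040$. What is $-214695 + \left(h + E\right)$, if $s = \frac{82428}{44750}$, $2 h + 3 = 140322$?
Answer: $- \frac{11213171197}{44750} \approx -2.5057 \cdot 10^{5}$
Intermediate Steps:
$h = \frac{140319}{2}$ ($h = - \frac{3}{2} + \frac{1}{2} \cdot 140322 = - \frac{3}{2} + 70161 = \frac{140319}{2} \approx 70160.0$)
$s = \frac{41214}{22375}$ ($s = 82428 \cdot \frac{1}{44750} = \frac{41214}{22375} \approx 1.842$)
$E = - \frac{2372603786}{22375}$ ($E = \frac{41214}{22375} - 106040 = - \frac{2372603786}{22375} \approx -1.0604 \cdot 10^{5}$)
$-214695 + \left(h + E\right) = -214695 + \left(\frac{140319}{2} - \frac{2372603786}{22375}\right) = -214695 - \frac{1605569947}{44750} = - \frac{11213171197}{44750}$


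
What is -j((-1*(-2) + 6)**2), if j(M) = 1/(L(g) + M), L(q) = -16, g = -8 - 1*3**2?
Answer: -1/48 ≈ -0.020833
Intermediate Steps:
g = -17 (g = -8 - 1*9 = -8 - 9 = -17)
j(M) = 1/(-16 + M)
-j((-1*(-2) + 6)**2) = -1/(-16 + (-1*(-2) + 6)**2) = -1/(-16 + (2 + 6)**2) = -1/(-16 + 8**2) = -1/(-16 + 64) = -1/48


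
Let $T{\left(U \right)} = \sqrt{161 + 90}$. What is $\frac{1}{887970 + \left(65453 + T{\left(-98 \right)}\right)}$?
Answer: $\frac{953423}{909015416678} - \frac{\sqrt{251}}{909015416678} \approx 1.0488 \cdot 10^{-6}$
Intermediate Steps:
$T{\left(U \right)} = \sqrt{251}$
$\frac{1}{887970 + \left(65453 + T{\left(-98 \right)}\right)} = \frac{1}{887970 + \left(65453 + \sqrt{251}\right)} = \frac{1}{953423 + \sqrt{251}}$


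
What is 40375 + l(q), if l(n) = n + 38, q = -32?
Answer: 40381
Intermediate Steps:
l(n) = 38 + n
40375 + l(q) = 40375 + (38 - 32) = 40375 + 6 = 40381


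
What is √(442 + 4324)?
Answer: √4766 ≈ 69.036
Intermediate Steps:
√(442 + 4324) = √4766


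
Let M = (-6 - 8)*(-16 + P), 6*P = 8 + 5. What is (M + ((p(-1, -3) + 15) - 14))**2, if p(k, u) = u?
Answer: 330625/9 ≈ 36736.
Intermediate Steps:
P = 13/6 (P = (8 + 5)/6 = (1/6)*13 = 13/6 ≈ 2.1667)
M = 581/3 (M = (-6 - 8)*(-16 + 13/6) = -14*(-83/6) = 581/3 ≈ 193.67)
(M + ((p(-1, -3) + 15) - 14))**2 = (581/3 + ((-3 + 15) - 14))**2 = (581/3 + (12 - 14))**2 = (581/3 - 2)**2 = (575/3)**2 = 330625/9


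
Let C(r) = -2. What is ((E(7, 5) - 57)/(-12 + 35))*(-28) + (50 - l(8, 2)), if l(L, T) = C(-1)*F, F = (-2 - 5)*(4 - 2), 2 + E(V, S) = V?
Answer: 1962/23 ≈ 85.304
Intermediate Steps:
E(V, S) = -2 + V
F = -14 (F = -7*2 = -14)
l(L, T) = 28 (l(L, T) = -2*(-14) = 28)
((E(7, 5) - 57)/(-12 + 35))*(-28) + (50 - l(8, 2)) = (((-2 + 7) - 57)/(-12 + 35))*(-28) + (50 - 1*28) = ((5 - 57)/23)*(-28) + (50 - 28) = -52*1/23*(-28) + 22 = -52/23*(-28) + 22 = 1456/23 + 22 = 1962/23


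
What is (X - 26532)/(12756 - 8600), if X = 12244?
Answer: -3572/1039 ≈ -3.4379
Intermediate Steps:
(X - 26532)/(12756 - 8600) = (12244 - 26532)/(12756 - 8600) = -14288/4156 = -14288*1/4156 = -3572/1039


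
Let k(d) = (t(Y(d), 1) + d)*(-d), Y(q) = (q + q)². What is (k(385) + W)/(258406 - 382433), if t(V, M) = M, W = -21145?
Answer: 169755/124027 ≈ 1.3687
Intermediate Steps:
Y(q) = 4*q² (Y(q) = (2*q)² = 4*q²)
k(d) = -d*(1 + d) (k(d) = (1 + d)*(-d) = -d*(1 + d))
(k(385) + W)/(258406 - 382433) = (-1*385*(1 + 385) - 21145)/(258406 - 382433) = (-1*385*386 - 21145)/(-124027) = (-148610 - 21145)*(-1/124027) = -169755*(-1/124027) = 169755/124027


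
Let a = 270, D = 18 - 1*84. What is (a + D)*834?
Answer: 170136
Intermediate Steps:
D = -66 (D = 18 - 84 = -66)
(a + D)*834 = (270 - 66)*834 = 204*834 = 170136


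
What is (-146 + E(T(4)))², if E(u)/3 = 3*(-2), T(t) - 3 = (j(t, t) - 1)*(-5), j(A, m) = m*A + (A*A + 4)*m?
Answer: 26896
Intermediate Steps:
j(A, m) = A*m + m*(4 + A²) (j(A, m) = A*m + (A² + 4)*m = A*m + (4 + A²)*m = A*m + m*(4 + A²))
T(t) = 8 - 5*t*(4 + t + t²) (T(t) = 3 + (t*(4 + t + t²) - 1)*(-5) = 3 + (-1 + t*(4 + t + t²))*(-5) = 3 + (5 - 5*t*(4 + t + t²)) = 8 - 5*t*(4 + t + t²))
E(u) = -18 (E(u) = 3*(3*(-2)) = 3*(-6) = -18)
(-146 + E(T(4)))² = (-146 - 18)² = (-164)² = 26896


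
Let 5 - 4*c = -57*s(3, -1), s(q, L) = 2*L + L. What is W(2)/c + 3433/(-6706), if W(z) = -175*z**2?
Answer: 9103461/556598 ≈ 16.356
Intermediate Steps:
s(q, L) = 3*L
c = -83/2 (c = 5/4 - (-57)*3*(-1)/4 = 5/4 - (-57)*(-3)/4 = 5/4 - 1/4*171 = 5/4 - 171/4 = -83/2 ≈ -41.500)
W(2)/c + 3433/(-6706) = (-175*2**2)/(-83/2) + 3433/(-6706) = -175*4*(-2/83) + 3433*(-1/6706) = -700*(-2/83) - 3433/6706 = 1400/83 - 3433/6706 = 9103461/556598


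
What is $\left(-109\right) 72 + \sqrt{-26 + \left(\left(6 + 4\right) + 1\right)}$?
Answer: $-7848 + i \sqrt{15} \approx -7848.0 + 3.873 i$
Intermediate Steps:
$\left(-109\right) 72 + \sqrt{-26 + \left(\left(6 + 4\right) + 1\right)} = -7848 + \sqrt{-26 + \left(10 + 1\right)} = -7848 + \sqrt{-26 + 11} = -7848 + \sqrt{-15} = -7848 + i \sqrt{15}$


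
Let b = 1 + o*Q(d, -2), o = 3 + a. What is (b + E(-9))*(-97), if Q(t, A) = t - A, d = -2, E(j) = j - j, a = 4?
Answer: -97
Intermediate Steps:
E(j) = 0
o = 7 (o = 3 + 4 = 7)
b = 1 (b = 1 + 7*(-2 - 1*(-2)) = 1 + 7*(-2 + 2) = 1 + 7*0 = 1 + 0 = 1)
(b + E(-9))*(-97) = (1 + 0)*(-97) = 1*(-97) = -97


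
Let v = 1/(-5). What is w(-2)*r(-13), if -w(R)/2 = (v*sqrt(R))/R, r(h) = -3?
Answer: 3*I*sqrt(2)/5 ≈ 0.84853*I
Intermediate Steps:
v = -1/5 ≈ -0.20000
w(R) = 2/(5*sqrt(R)) (w(R) = -2*(-sqrt(R)/5)/R = -(-2)/(5*sqrt(R)) = 2/(5*sqrt(R)))
w(-2)*r(-13) = (2/(5*sqrt(-2)))*(-3) = (2*(-I*sqrt(2)/2)/5)*(-3) = -I*sqrt(2)/5*(-3) = 3*I*sqrt(2)/5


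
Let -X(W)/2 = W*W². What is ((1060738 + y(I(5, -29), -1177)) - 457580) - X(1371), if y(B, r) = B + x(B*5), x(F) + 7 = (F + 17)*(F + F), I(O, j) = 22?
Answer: 5154606735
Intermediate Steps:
X(W) = -2*W³ (X(W) = -2*W*W² = -2*W³)
x(F) = -7 + 2*F*(17 + F) (x(F) = -7 + (F + 17)*(F + F) = -7 + (17 + F)*(2*F) = -7 + 2*F*(17 + F))
y(B, r) = -7 + 50*B² + 171*B (y(B, r) = B + (-7 + 2*(B*5)² + 34*(B*5)) = B + (-7 + 2*(5*B)² + 34*(5*B)) = B + (-7 + 2*(25*B²) + 170*B) = B + (-7 + 50*B² + 170*B) = -7 + 50*B² + 171*B)
((1060738 + y(I(5, -29), -1177)) - 457580) - X(1371) = ((1060738 + (-7 + 50*22² + 171*22)) - 457580) - (-2)*1371³ = ((1060738 + (-7 + 50*484 + 3762)) - 457580) - (-2)*2576987811 = ((1060738 + (-7 + 24200 + 3762)) - 457580) - 1*(-5153975622) = ((1060738 + 27955) - 457580) + 5153975622 = (1088693 - 457580) + 5153975622 = 631113 + 5153975622 = 5154606735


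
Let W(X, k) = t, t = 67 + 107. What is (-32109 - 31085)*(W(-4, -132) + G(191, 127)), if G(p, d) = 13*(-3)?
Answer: -8531190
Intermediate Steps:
t = 174
W(X, k) = 174
G(p, d) = -39
(-32109 - 31085)*(W(-4, -132) + G(191, 127)) = (-32109 - 31085)*(174 - 39) = -63194*135 = -8531190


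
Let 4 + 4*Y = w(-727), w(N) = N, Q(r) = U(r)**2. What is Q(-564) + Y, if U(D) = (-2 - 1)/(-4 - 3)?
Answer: -35783/196 ≈ -182.57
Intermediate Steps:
U(D) = 3/7 (U(D) = -3/(-7) = -3*(-1/7) = 3/7)
Q(r) = 9/49 (Q(r) = (3/7)**2 = 9/49)
Y = -731/4 (Y = -1 + (1/4)*(-727) = -1 - 727/4 = -731/4 ≈ -182.75)
Q(-564) + Y = 9/49 - 731/4 = -35783/196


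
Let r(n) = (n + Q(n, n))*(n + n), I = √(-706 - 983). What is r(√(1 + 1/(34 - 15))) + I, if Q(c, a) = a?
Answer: 80/19 + I*√1689 ≈ 4.2105 + 41.097*I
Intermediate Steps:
I = I*√1689 (I = √(-1689) = I*√1689 ≈ 41.097*I)
r(n) = 4*n² (r(n) = (n + n)*(n + n) = (2*n)*(2*n) = 4*n²)
r(√(1 + 1/(34 - 15))) + I = 4*(√(1 + 1/(34 - 15)))² + I*√1689 = 4*(√(1 + 1/19))² + I*√1689 = 4*(√(20/19))² + I*√1689 = 4*(2*√95/19)² + I*√1689 = 4*(20/19) + I*√1689 = 80/19 + I*√1689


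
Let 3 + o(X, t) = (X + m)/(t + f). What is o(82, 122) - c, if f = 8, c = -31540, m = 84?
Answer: 2049988/65 ≈ 31538.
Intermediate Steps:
o(X, t) = -3 + (84 + X)/(8 + t) (o(X, t) = -3 + (X + 84)/(t + 8) = -3 + (84 + X)/(8 + t))
o(82, 122) - c = (60 + 82 - 3*122)/(8 + 122) - 1*(-31540) = (60 + 82 - 366)/130 + 31540 = (1/130)*(-224) + 31540 = -112/65 + 31540 = 2049988/65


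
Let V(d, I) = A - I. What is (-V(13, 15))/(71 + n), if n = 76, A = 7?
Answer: 8/147 ≈ 0.054422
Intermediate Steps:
V(d, I) = 7 - I
(-V(13, 15))/(71 + n) = (-(7 - 1*15))/(71 + 76) = -(7 - 15)/147 = -1*(-8)*(1/147) = 8*(1/147) = 8/147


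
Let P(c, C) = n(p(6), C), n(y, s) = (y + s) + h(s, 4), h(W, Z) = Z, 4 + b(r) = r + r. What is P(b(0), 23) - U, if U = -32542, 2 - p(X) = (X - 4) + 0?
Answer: 32569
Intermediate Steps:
p(X) = 6 - X (p(X) = 2 - ((X - 4) + 0) = 2 - ((-4 + X) + 0) = 2 - (-4 + X) = 2 + (4 - X) = 6 - X)
b(r) = -4 + 2*r (b(r) = -4 + (r + r) = -4 + 2*r)
n(y, s) = 4 + s + y (n(y, s) = (y + s) + 4 = (s + y) + 4 = 4 + s + y)
P(c, C) = 4 + C (P(c, C) = 4 + C + (6 - 1*6) = 4 + C + (6 - 6) = 4 + C + 0 = 4 + C)
P(b(0), 23) - U = (4 + 23) - 1*(-32542) = 27 + 32542 = 32569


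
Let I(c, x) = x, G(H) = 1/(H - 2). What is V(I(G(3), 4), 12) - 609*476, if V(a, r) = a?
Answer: -289880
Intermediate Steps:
G(H) = 1/(-2 + H)
V(I(G(3), 4), 12) - 609*476 = 4 - 609*476 = 4 - 289884 = -289880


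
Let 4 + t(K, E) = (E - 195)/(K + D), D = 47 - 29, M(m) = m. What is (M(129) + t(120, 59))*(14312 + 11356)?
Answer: 3183204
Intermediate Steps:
D = 18
t(K, E) = -4 + (-195 + E)/(18 + K) (t(K, E) = -4 + (E - 195)/(K + 18) = -4 + (-195 + E)/(18 + K))
(M(129) + t(120, 59))*(14312 + 11356) = (129 + (-267 + 59 - 4*120)/(18 + 120))*(14312 + 11356) = (129 + (-267 + 59 - 480)/138)*25668 = (129 + (1/138)*(-688))*25668 = (129 - 344/69)*25668 = (8557/69)*25668 = 3183204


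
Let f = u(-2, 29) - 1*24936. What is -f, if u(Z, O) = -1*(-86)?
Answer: 24850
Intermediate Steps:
u(Z, O) = 86
f = -24850 (f = 86 - 1*24936 = 86 - 24936 = -24850)
-f = -1*(-24850) = 24850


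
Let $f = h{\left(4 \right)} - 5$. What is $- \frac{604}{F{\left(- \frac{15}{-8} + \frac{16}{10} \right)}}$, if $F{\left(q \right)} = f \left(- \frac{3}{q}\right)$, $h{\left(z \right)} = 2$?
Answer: $- \frac{20989}{90} \approx -233.21$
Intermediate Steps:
$f = -3$ ($f = 2 - 5 = -3$)
$F{\left(q \right)} = \frac{9}{q}$ ($F{\left(q \right)} = - 3 \left(- \frac{3}{q}\right) = \frac{9}{q}$)
$- \frac{604}{F{\left(- \frac{15}{-8} + \frac{16}{10} \right)}} = - \frac{604}{9 \frac{1}{- \frac{15}{-8} + \frac{16}{10}}} = - \frac{604}{9 \frac{1}{\left(-15\right) \left(- \frac{1}{8}\right) + 16 \cdot \frac{1}{10}}} = - \frac{604}{9 \frac{1}{\frac{15}{8} + \frac{8}{5}}} = - \frac{604}{9 \frac{1}{\frac{139}{40}}} = - \frac{604}{9 \cdot \frac{40}{139}} = - \frac{604}{\frac{360}{139}} = \left(-604\right) \frac{139}{360} = - \frac{20989}{90}$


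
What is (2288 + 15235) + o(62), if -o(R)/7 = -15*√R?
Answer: 17523 + 105*√62 ≈ 18350.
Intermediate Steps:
o(R) = 105*√R (o(R) = -(-105)*√R = 105*√R)
(2288 + 15235) + o(62) = (2288 + 15235) + 105*√62 = 17523 + 105*√62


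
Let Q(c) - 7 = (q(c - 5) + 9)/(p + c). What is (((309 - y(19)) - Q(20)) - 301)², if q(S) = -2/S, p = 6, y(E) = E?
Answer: 51165409/152100 ≈ 336.39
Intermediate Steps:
Q(c) = 7 + (9 - 2/(-5 + c))/(6 + c) (Q(c) = 7 + (-2/(c - 5) + 9)/(6 + c) = 7 + (-2/(-5 + c) + 9)/(6 + c) = 7 + (9 - 2/(-5 + c))/(6 + c))
(((309 - y(19)) - Q(20)) - 301)² = (((309 - 1*19) - (-2 + (-5 + 20)*(51 + 7*20))/((-5 + 20)*(6 + 20))) - 301)² = (((309 - 19) - (-2 + 15*(51 + 140))/(15*26)) - 301)² = ((290 - (-2 + 15*191)/(15*26)) - 301)² = ((290 - (-2 + 2865)/(15*26)) - 301)² = ((290 - 2863/(15*26)) - 301)² = ((290 - 1*2863/390) - 301)² = ((290 - 2863/390) - 301)² = (110237/390 - 301)² = (-7153/390)² = 51165409/152100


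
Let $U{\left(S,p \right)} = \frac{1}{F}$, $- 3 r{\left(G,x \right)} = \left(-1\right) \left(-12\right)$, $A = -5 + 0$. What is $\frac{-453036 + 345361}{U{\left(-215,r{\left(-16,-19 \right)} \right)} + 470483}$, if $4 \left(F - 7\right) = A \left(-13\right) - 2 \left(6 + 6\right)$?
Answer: $- \frac{7429575}{32463331} \approx -0.22886$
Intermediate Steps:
$A = -5$
$r{\left(G,x \right)} = -4$ ($r{\left(G,x \right)} = - \frac{\left(-1\right) \left(-12\right)}{3} = \left(- \frac{1}{3}\right) 12 = -4$)
$F = \frac{69}{4}$ ($F = 7 + \frac{\left(-5\right) \left(-13\right) - 2 \left(6 + 6\right)}{4} = 7 + \frac{65 - 24}{4} = 7 + \frac{1}{4} \cdot 41 = 7 + \frac{41}{4} = \frac{69}{4} \approx 17.25$)
$U{\left(S,p \right)} = \frac{4}{69}$ ($U{\left(S,p \right)} = \frac{1}{\frac{69}{4}} = \frac{4}{69}$)
$\frac{-453036 + 345361}{U{\left(-215,r{\left(-16,-19 \right)} \right)} + 470483} = \frac{-453036 + 345361}{\frac{4}{69} + 470483} = - \frac{107675}{\frac{32463331}{69}} = \left(-107675\right) \frac{69}{32463331} = - \frac{7429575}{32463331}$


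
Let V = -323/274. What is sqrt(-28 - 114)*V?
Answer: -323*I*sqrt(142)/274 ≈ -14.047*I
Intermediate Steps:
V = -323/274 (V = -323*1/274 = -323/274 ≈ -1.1788)
sqrt(-28 - 114)*V = sqrt(-28 - 114)*(-323/274) = sqrt(-142)*(-323/274) = (I*sqrt(142))*(-323/274) = -323*I*sqrt(142)/274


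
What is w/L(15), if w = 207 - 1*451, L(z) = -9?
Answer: 244/9 ≈ 27.111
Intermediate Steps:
w = -244 (w = 207 - 451 = -244)
w/L(15) = -244/(-9) = -244*(-1/9) = 244/9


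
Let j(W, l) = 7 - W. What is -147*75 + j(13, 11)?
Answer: -11031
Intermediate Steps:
-147*75 + j(13, 11) = -147*75 + (7 - 1*13) = -11025 + (7 - 13) = -11025 - 6 = -11031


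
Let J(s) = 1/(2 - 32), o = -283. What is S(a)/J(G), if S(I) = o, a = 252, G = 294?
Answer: 8490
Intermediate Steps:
J(s) = -1/30 (J(s) = 1/(-30) = -1/30)
S(I) = -283
S(a)/J(G) = -283/(-1/30) = -283*(-30) = 8490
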